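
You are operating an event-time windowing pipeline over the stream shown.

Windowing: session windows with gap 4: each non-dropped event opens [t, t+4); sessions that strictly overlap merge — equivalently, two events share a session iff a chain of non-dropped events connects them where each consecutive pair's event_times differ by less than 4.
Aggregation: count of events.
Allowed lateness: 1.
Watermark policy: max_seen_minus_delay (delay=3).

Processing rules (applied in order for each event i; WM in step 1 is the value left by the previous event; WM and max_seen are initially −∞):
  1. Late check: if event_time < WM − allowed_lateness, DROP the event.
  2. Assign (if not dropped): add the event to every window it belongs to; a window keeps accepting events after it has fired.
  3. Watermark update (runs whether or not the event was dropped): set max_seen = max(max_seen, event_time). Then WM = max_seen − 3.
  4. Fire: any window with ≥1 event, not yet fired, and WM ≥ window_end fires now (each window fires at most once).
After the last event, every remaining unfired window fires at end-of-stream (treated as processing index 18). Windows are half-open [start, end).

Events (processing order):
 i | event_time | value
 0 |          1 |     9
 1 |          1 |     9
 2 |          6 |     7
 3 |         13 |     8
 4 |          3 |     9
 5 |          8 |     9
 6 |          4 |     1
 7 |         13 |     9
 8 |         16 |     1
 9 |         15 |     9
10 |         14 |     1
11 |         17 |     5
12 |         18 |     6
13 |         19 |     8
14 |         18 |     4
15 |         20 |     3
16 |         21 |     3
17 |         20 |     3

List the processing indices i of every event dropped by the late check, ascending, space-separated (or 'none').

4 5 6

i=0 t=1 v=9: → [1,5); WM=-2
i=1 t=1 v=9: → [1,5); WM=-2
i=2 t=6 v=7: → [6,10); WM=3
i=3 t=13 v=8: → [13,17); WM=10
i=4 t=3 v=9: DROP (t<10-1); WM=10
i=5 t=8 v=9: DROP (t<10-1); WM=10
i=6 t=4 v=1: DROP (t<10-1); WM=10
i=7 t=13 v=9: → [13,17); WM=10
i=8 t=16 v=1: → [13,20); WM=13
i=9 t=15 v=9: → [13,20); WM=13
i=10 t=14 v=1: → [13,20); WM=13
i=11 t=17 v=5: → [13,21); WM=14
i=12 t=18 v=6: → [13,22); WM=15
i=13 t=19 v=8: → [13,23); WM=16
i=14 t=18 v=4: → [13,23); WM=16
i=15 t=20 v=3: → [13,24); WM=17
i=16 t=21 v=3: → [13,25); WM=18
i=17 t=20 v=3: → [13,25); WM=18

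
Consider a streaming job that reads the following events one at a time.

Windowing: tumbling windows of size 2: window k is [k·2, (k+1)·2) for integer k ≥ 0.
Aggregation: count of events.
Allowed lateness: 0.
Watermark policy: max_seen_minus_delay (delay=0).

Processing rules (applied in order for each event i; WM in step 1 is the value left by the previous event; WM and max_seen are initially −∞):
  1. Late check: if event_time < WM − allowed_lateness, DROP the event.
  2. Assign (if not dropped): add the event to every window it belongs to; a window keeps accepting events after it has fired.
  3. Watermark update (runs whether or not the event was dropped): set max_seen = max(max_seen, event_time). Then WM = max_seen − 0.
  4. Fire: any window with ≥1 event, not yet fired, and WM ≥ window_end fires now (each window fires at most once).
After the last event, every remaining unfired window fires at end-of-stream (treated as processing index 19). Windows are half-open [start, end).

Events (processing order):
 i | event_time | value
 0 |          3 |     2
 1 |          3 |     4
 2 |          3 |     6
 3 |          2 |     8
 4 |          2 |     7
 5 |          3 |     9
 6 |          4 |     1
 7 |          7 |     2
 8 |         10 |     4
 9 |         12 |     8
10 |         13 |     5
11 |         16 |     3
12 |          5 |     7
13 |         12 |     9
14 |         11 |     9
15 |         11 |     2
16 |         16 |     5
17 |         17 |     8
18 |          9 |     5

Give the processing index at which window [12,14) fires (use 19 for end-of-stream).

11

i=0 t=3 v=2: → [2,4); WM=3
i=1 t=3 v=4: → [2,4); WM=3
i=2 t=3 v=6: → [2,4); WM=3
i=3 t=2 v=8: DROP (t<3-0); WM=3
i=4 t=2 v=7: DROP (t<3-0); WM=3
i=5 t=3 v=9: → [2,4); WM=3
i=6 t=4 v=1: → [4,6); WM=4; [2,4) fires=4
i=7 t=7 v=2: → [6,8); WM=7; [4,6) fires=1
i=8 t=10 v=4: → [10,12); WM=10; [6,8) fires=1
i=9 t=12 v=8: → [12,14); WM=12; [10,12) fires=1
i=10 t=13 v=5: → [12,14); WM=13
i=11 t=16 v=3: → [16,18); WM=16; [12,14) fires=2
i=12 t=5 v=7: DROP (t<16-0); WM=16
i=13 t=12 v=9: DROP (t<16-0); WM=16
i=14 t=11 v=9: DROP (t<16-0); WM=16
i=15 t=11 v=2: DROP (t<16-0); WM=16
i=16 t=16 v=5: → [16,18); WM=16
i=17 t=17 v=8: → [16,18); WM=17
i=18 t=9 v=5: DROP (t<17-0); WM=17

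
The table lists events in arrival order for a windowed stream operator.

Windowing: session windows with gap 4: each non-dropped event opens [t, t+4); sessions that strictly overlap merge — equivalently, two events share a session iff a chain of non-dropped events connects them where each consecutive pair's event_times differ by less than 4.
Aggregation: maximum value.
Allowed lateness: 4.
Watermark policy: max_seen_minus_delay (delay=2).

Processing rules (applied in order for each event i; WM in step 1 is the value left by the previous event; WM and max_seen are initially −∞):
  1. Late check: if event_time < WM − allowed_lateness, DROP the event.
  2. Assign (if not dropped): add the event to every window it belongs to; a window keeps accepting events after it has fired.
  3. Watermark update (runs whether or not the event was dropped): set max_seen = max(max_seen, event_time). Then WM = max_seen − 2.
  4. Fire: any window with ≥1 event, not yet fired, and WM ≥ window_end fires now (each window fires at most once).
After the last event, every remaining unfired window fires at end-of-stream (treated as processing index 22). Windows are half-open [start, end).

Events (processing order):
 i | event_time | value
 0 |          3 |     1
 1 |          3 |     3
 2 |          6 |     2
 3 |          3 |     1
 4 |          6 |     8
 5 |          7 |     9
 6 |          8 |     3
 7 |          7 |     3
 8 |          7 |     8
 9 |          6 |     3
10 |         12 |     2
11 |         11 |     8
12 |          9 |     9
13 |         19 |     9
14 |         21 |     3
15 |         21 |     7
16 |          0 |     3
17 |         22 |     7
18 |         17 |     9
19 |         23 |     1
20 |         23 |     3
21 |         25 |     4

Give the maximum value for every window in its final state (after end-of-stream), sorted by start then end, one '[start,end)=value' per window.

i=0 t=3 v=1: → [3,7); WM=1
i=1 t=3 v=3: → [3,7); WM=1
i=2 t=6 v=2: → [3,10); WM=4
i=3 t=3 v=1: → [3,10); WM=4
i=4 t=6 v=8: → [3,10); WM=4
i=5 t=7 v=9: → [3,11); WM=5
i=6 t=8 v=3: → [3,12); WM=6
i=7 t=7 v=3: → [3,12); WM=6
i=8 t=7 v=8: → [3,12); WM=6
i=9 t=6 v=3: → [3,12); WM=6
i=10 t=12 v=2: → [12,16); WM=10
i=11 t=11 v=8: → [3,16); WM=10
i=12 t=9 v=9: → [3,16); WM=10
i=13 t=19 v=9: → [19,23); WM=17
i=14 t=21 v=3: → [19,25); WM=19
i=15 t=21 v=7: → [19,25); WM=19
i=16 t=0 v=3: DROP (t<19-4); WM=19
i=17 t=22 v=7: → [19,26); WM=20
i=18 t=17 v=9: → [17,26); WM=20
i=19 t=23 v=1: → [17,27); WM=21
i=20 t=23 v=3: → [17,27); WM=21
i=21 t=25 v=4: → [17,29); WM=23

[3,16)=9 [17,29)=9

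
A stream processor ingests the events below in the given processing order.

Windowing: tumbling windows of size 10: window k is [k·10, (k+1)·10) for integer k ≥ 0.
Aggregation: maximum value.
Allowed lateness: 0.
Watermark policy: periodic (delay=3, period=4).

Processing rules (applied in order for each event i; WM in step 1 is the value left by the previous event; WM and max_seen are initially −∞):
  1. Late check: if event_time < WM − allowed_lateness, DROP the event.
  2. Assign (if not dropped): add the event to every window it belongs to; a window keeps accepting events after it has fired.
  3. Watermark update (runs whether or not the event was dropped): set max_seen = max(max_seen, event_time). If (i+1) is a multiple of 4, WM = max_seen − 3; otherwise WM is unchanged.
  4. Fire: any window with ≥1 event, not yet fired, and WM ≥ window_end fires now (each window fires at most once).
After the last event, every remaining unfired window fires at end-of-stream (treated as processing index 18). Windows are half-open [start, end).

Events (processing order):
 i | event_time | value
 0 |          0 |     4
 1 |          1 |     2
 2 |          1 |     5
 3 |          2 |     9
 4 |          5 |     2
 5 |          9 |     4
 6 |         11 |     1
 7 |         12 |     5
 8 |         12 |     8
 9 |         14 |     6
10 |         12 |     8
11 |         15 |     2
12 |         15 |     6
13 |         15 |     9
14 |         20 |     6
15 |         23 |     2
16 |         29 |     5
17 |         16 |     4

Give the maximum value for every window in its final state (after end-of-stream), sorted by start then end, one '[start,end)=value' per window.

[0,10)=9 [10,20)=9 [20,30)=6

i=0 t=0 v=4: → [0,10); WM=−∞
i=1 t=1 v=2: → [0,10); WM=−∞
i=2 t=1 v=5: → [0,10); WM=−∞
i=3 t=2 v=9: → [0,10); WM=-1
i=4 t=5 v=2: → [0,10); WM=-1
i=5 t=9 v=4: → [0,10); WM=-1
i=6 t=11 v=1: → [10,20); WM=-1
i=7 t=12 v=5: → [10,20); WM=9
i=8 t=12 v=8: → [10,20); WM=9
i=9 t=14 v=6: → [10,20); WM=9
i=10 t=12 v=8: → [10,20); WM=9
i=11 t=15 v=2: → [10,20); WM=12; [0,10) fires=9
i=12 t=15 v=6: → [10,20); WM=12
i=13 t=15 v=9: → [10,20); WM=12
i=14 t=20 v=6: → [20,30); WM=12
i=15 t=23 v=2: → [20,30); WM=20; [10,20) fires=9
i=16 t=29 v=5: → [20,30); WM=20
i=17 t=16 v=4: DROP (t<20-0); WM=20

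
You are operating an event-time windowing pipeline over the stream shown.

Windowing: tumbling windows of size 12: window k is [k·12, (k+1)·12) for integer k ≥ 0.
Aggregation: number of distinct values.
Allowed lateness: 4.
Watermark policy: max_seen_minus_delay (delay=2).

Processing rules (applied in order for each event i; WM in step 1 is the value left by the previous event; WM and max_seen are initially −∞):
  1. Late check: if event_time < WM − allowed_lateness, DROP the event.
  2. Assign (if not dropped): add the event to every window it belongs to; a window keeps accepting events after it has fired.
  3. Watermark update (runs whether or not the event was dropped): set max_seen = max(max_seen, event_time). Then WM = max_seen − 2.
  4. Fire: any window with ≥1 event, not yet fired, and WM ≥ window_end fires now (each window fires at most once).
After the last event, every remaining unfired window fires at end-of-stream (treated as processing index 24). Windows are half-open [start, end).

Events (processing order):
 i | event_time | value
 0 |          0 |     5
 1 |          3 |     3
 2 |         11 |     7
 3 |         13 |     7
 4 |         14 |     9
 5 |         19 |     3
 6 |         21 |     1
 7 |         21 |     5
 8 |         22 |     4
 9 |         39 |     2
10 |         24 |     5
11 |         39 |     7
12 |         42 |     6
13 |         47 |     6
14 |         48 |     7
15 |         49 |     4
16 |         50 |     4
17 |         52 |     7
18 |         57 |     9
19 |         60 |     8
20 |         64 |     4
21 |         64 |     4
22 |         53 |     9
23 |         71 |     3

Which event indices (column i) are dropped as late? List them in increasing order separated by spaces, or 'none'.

10 22

i=0 t=0 v=5: → [0,12); WM=-2
i=1 t=3 v=3: → [0,12); WM=1
i=2 t=11 v=7: → [0,12); WM=9
i=3 t=13 v=7: → [12,24); WM=11
i=4 t=14 v=9: → [12,24); WM=12; [0,12) fires=3
i=5 t=19 v=3: → [12,24); WM=17
i=6 t=21 v=1: → [12,24); WM=19
i=7 t=21 v=5: → [12,24); WM=19
i=8 t=22 v=4: → [12,24); WM=20
i=9 t=39 v=2: → [36,48); WM=37; [12,24) fires=6
i=10 t=24 v=5: DROP (t<37-4); WM=37
i=11 t=39 v=7: → [36,48); WM=37
i=12 t=42 v=6: → [36,48); WM=40
i=13 t=47 v=6: → [36,48); WM=45
i=14 t=48 v=7: → [48,60); WM=46
i=15 t=49 v=4: → [48,60); WM=47
i=16 t=50 v=4: → [48,60); WM=48; [36,48) fires=3
i=17 t=52 v=7: → [48,60); WM=50
i=18 t=57 v=9: → [48,60); WM=55
i=19 t=60 v=8: → [60,72); WM=58
i=20 t=64 v=4: → [60,72); WM=62; [48,60) fires=3
i=21 t=64 v=4: → [60,72); WM=62
i=22 t=53 v=9: DROP (t<62-4); WM=62
i=23 t=71 v=3: → [60,72); WM=69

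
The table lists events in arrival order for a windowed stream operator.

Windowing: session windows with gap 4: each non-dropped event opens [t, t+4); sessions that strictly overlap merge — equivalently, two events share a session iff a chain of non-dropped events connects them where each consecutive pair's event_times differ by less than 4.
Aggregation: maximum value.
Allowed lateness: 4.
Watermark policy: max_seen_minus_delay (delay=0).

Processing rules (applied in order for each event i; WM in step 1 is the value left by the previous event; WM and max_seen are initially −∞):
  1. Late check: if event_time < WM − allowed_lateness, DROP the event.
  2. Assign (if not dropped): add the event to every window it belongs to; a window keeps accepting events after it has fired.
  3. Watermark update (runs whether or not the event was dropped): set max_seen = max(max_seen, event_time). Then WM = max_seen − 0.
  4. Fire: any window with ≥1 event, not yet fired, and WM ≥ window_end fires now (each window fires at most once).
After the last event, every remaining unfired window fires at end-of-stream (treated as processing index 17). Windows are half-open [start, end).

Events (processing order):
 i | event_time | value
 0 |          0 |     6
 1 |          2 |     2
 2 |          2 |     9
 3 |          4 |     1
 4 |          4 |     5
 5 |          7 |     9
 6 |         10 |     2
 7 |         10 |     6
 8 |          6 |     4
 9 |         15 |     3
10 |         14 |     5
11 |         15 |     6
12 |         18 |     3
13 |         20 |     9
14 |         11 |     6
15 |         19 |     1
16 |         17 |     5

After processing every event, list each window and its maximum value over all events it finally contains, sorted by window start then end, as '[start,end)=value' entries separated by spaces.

[0,14)=9 [14,24)=9

i=0 t=0 v=6: → [0,4); WM=0
i=1 t=2 v=2: → [0,6); WM=2
i=2 t=2 v=9: → [0,6); WM=2
i=3 t=4 v=1: → [0,8); WM=4
i=4 t=4 v=5: → [0,8); WM=4
i=5 t=7 v=9: → [0,11); WM=7
i=6 t=10 v=2: → [0,14); WM=10
i=7 t=10 v=6: → [0,14); WM=10
i=8 t=6 v=4: → [0,14); WM=10
i=9 t=15 v=3: → [15,19); WM=15
i=10 t=14 v=5: → [14,19); WM=15
i=11 t=15 v=6: → [14,19); WM=15
i=12 t=18 v=3: → [14,22); WM=18
i=13 t=20 v=9: → [14,24); WM=20
i=14 t=11 v=6: DROP (t<20-4); WM=20
i=15 t=19 v=1: → [14,24); WM=20
i=16 t=17 v=5: → [14,24); WM=20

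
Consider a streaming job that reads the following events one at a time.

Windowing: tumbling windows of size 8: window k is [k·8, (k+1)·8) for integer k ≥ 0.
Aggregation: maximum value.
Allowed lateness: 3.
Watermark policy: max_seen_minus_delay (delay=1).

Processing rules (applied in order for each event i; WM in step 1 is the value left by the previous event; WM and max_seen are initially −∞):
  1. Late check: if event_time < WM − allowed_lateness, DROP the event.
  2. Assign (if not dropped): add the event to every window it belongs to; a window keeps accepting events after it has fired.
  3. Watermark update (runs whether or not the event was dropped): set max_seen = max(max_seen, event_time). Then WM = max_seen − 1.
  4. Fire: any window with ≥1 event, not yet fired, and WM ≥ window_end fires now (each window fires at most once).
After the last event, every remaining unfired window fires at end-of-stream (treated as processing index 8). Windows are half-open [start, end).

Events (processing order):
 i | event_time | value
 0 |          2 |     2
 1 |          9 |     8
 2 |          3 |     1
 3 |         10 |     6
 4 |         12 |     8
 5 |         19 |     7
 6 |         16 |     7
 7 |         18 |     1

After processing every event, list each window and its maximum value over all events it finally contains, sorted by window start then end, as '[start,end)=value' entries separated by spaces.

i=0 t=2 v=2: → [0,8); WM=1
i=1 t=9 v=8: → [8,16); WM=8; [0,8) fires=2
i=2 t=3 v=1: DROP (t<8-3); WM=8
i=3 t=10 v=6: → [8,16); WM=9
i=4 t=12 v=8: → [8,16); WM=11
i=5 t=19 v=7: → [16,24); WM=18; [8,16) fires=8
i=6 t=16 v=7: → [16,24); WM=18
i=7 t=18 v=1: → [16,24); WM=18

[0,8)=2 [8,16)=8 [16,24)=7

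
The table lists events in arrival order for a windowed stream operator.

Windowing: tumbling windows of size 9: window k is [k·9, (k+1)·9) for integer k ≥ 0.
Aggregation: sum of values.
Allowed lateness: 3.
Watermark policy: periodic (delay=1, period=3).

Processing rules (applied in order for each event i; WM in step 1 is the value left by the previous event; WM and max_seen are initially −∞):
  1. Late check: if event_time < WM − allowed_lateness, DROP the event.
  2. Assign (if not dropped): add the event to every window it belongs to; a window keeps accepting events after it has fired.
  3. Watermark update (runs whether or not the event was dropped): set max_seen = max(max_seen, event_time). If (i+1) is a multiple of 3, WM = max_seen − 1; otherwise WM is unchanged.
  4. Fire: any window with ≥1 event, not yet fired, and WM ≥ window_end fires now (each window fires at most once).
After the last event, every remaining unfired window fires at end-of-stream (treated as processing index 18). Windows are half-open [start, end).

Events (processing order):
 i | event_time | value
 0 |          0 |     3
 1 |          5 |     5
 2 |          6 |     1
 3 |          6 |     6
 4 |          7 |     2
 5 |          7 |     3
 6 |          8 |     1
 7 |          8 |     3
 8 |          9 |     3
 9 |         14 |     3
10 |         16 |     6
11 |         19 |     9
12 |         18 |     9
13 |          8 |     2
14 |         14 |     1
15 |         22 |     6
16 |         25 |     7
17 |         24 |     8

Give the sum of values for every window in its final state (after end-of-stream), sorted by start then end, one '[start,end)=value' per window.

[0,9)=24 [9,18)=12 [18,27)=39

i=0 t=0 v=3: → [0,9); WM=−∞
i=1 t=5 v=5: → [0,9); WM=−∞
i=2 t=6 v=1: → [0,9); WM=5
i=3 t=6 v=6: → [0,9); WM=5
i=4 t=7 v=2: → [0,9); WM=5
i=5 t=7 v=3: → [0,9); WM=6
i=6 t=8 v=1: → [0,9); WM=6
i=7 t=8 v=3: → [0,9); WM=6
i=8 t=9 v=3: → [9,18); WM=8
i=9 t=14 v=3: → [9,18); WM=8
i=10 t=16 v=6: → [9,18); WM=8
i=11 t=19 v=9: → [18,27); WM=18; [0,9) fires=24 [9,18) fires=12
i=12 t=18 v=9: → [18,27); WM=18
i=13 t=8 v=2: DROP (t<18-3); WM=18
i=14 t=14 v=1: DROP (t<18-3); WM=18
i=15 t=22 v=6: → [18,27); WM=18
i=16 t=25 v=7: → [18,27); WM=18
i=17 t=24 v=8: → [18,27); WM=24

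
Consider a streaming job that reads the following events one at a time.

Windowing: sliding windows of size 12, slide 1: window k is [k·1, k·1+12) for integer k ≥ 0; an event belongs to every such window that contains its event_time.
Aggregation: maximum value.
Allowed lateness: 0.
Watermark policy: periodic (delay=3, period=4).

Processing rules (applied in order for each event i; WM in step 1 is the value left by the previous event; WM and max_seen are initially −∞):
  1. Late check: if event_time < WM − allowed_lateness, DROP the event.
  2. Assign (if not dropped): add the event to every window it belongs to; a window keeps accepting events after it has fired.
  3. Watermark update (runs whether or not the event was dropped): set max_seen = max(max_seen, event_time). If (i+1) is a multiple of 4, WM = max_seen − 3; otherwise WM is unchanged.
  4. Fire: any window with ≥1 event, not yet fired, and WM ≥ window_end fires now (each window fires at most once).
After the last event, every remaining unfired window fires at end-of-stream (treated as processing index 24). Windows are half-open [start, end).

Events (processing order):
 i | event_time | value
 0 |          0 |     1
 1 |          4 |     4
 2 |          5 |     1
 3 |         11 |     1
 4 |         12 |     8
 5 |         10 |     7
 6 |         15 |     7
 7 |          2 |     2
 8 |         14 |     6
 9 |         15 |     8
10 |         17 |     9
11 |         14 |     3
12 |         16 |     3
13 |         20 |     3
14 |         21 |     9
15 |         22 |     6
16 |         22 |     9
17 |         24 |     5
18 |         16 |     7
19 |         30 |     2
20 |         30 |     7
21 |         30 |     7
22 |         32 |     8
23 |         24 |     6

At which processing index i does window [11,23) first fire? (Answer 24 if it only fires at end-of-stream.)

i=0 t=0 v=1: → [0,12); WM=−∞
i=1 t=4 v=4: → [4,16),[3,15),[2,14),[1,13),[0,12); WM=−∞
i=2 t=5 v=1: → [5,17),[4,16),[3,15),[2,14),[1,13),[0,12); WM=−∞
i=3 t=11 v=1: → [11,23),[10,22),[9,21),[8,20),[7,19),[6,18),[5,17),[4,16),[3,15),[2,14),[1,13),[0,12); WM=8
i=4 t=12 v=8: → [12,24),[11,23),[10,22),[9,21),[8,20),[7,19),[6,18),[5,17),[4,16),[3,15),[2,14),[1,13); WM=8
i=5 t=10 v=7: → [10,22),[9,21),[8,20),[7,19),[6,18),[5,17),[4,16),[3,15),[2,14),[1,13),[0,12); WM=8
i=6 t=15 v=7: → [15,27),[14,26),[13,25),[12,24),[11,23),[10,22),[9,21),[8,20),[7,19),[6,18),[5,17),[4,16); WM=8
i=7 t=2 v=2: DROP (t<8-0); WM=12; [0,12) fires=7
i=8 t=14 v=6: → [14,26),[13,25),[12,24),[11,23),[10,22),[9,21),[8,20),[7,19),[6,18),[5,17),[4,16),[3,15); WM=12
i=9 t=15 v=8: → [15,27),[14,26),[13,25),[12,24),[11,23),[10,22),[9,21),[8,20),[7,19),[6,18),[5,17),[4,16); WM=12
i=10 t=17 v=9: → [17,29),[16,28),[15,27),[14,26),[13,25),[12,24),[11,23),[10,22),[9,21),[8,20),[7,19),[6,18); WM=12
i=11 t=14 v=3: → [14,26),[13,25),[12,24),[11,23),[10,22),[9,21),[8,20),[7,19),[6,18),[5,17),[4,16),[3,15); WM=14; [1,13) fires=8 [2,14) fires=8
i=12 t=16 v=3: → [16,28),[15,27),[14,26),[13,25),[12,24),[11,23),[10,22),[9,21),[8,20),[7,19),[6,18),[5,17); WM=14
i=13 t=20 v=3: → [20,32),[19,31),[18,30),[17,29),[16,28),[15,27),[14,26),[13,25),[12,24),[11,23),[10,22),[9,21); WM=14
i=14 t=21 v=9: → [21,33),[20,32),[19,31),[18,30),[17,29),[16,28),[15,27),[14,26),[13,25),[12,24),[11,23),[10,22); WM=14
i=15 t=22 v=6: → [22,34),[21,33),[20,32),[19,31),[18,30),[17,29),[16,28),[15,27),[14,26),[13,25),[12,24),[11,23); WM=19; [3,15) fires=8 [4,16) fires=8 [5,17) fires=8 [6,18) fires=9 [7,19) fires=9
i=16 t=22 v=9: → [22,34),[21,33),[20,32),[19,31),[18,30),[17,29),[16,28),[15,27),[14,26),[13,25),[12,24),[11,23); WM=19
i=17 t=24 v=5: → [24,36),[23,35),[22,34),[21,33),[20,32),[19,31),[18,30),[17,29),[16,28),[15,27),[14,26),[13,25); WM=19
i=18 t=16 v=7: DROP (t<19-0); WM=19
i=19 t=30 v=2: → [30,42),[29,41),[28,40),[27,39),[26,38),[25,37),[24,36),[23,35),[22,34),[21,33),[20,32),[19,31); WM=27; [8,20) fires=9 [9,21) fires=9 [10,22) fires=9 [11,23) fires=9 [12,24) fires=9 [13,25) fires=9 [14,26) fires=9 [15,27) fires=9
i=20 t=30 v=7: → [30,42),[29,41),[28,40),[27,39),[26,38),[25,37),[24,36),[23,35),[22,34),[21,33),[20,32),[19,31); WM=27
i=21 t=30 v=7: → [30,42),[29,41),[28,40),[27,39),[26,38),[25,37),[24,36),[23,35),[22,34),[21,33),[20,32),[19,31); WM=27
i=22 t=32 v=8: → [32,44),[31,43),[30,42),[29,41),[28,40),[27,39),[26,38),[25,37),[24,36),[23,35),[22,34),[21,33); WM=27
i=23 t=24 v=6: DROP (t<27-0); WM=29; [16,28) fires=9 [17,29) fires=9

19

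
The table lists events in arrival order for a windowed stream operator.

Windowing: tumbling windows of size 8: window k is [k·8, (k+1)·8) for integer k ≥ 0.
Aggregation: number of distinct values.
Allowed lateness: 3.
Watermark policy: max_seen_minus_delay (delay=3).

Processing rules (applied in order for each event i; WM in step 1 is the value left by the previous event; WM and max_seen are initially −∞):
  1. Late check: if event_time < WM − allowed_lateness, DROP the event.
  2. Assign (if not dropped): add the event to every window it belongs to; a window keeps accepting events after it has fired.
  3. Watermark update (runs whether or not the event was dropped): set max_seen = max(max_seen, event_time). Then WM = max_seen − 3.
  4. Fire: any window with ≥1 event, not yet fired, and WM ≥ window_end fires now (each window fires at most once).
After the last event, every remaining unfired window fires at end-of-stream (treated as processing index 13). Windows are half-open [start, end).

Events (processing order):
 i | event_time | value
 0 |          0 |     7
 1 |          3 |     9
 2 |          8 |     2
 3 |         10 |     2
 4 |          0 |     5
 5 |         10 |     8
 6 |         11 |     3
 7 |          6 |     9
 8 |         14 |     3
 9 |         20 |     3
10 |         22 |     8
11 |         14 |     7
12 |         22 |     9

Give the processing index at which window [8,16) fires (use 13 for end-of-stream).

9

i=0 t=0 v=7: → [0,8); WM=-3
i=1 t=3 v=9: → [0,8); WM=0
i=2 t=8 v=2: → [8,16); WM=5
i=3 t=10 v=2: → [8,16); WM=7
i=4 t=0 v=5: DROP (t<7-3); WM=7
i=5 t=10 v=8: → [8,16); WM=7
i=6 t=11 v=3: → [8,16); WM=8; [0,8) fires=2
i=7 t=6 v=9: → [0,8); WM=8
i=8 t=14 v=3: → [8,16); WM=11
i=9 t=20 v=3: → [16,24); WM=17; [8,16) fires=3
i=10 t=22 v=8: → [16,24); WM=19
i=11 t=14 v=7: DROP (t<19-3); WM=19
i=12 t=22 v=9: → [16,24); WM=19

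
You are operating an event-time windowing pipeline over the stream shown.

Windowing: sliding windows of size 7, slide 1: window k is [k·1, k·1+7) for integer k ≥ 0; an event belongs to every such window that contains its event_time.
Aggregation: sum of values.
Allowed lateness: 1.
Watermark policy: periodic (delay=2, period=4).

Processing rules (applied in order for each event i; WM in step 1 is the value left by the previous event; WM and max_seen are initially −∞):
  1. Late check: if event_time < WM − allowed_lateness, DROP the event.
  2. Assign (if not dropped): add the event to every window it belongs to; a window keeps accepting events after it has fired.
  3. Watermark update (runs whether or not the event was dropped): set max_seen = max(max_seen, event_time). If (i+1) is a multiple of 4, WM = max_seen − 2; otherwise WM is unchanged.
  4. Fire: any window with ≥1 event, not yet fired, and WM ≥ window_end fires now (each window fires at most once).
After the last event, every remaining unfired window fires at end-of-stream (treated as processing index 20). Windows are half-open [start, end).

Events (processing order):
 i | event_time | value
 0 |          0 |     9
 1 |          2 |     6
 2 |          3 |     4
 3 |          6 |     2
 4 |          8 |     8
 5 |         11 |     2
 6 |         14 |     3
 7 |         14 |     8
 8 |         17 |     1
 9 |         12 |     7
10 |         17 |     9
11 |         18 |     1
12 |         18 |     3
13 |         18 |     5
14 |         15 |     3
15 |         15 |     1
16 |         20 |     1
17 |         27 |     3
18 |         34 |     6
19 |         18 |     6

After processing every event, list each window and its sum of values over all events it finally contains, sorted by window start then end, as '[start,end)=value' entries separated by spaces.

[0,7)=21 [1,8)=12 [2,9)=20 [3,10)=14 [4,11)=10 [5,12)=12 [6,13)=19 [7,14)=17 [8,15)=28 [9,16)=24 [10,17)=24 [11,18)=34 [12,19)=47 [13,20)=40 [14,21)=41 [15,22)=30 [16,23)=26 [17,24)=26 [18,25)=16 [19,26)=1 [20,27)=1 [21,28)=3 [22,29)=3 [23,30)=3 [24,31)=3 [25,32)=3 [26,33)=3 [27,34)=3 [28,35)=6 [29,36)=6 [30,37)=6 [31,38)=6 [32,39)=6 [33,40)=6 [34,41)=6

i=0 t=0 v=9: → [0,7); WM=−∞
i=1 t=2 v=6: → [2,9),[1,8),[0,7); WM=−∞
i=2 t=3 v=4: → [3,10),[2,9),[1,8),[0,7); WM=−∞
i=3 t=6 v=2: → [6,13),[5,12),[4,11),[3,10),[2,9),[1,8),[0,7); WM=4
i=4 t=8 v=8: → [8,15),[7,14),[6,13),[5,12),[4,11),[3,10),[2,9); WM=4
i=5 t=11 v=2: → [11,18),[10,17),[9,16),[8,15),[7,14),[6,13),[5,12); WM=4
i=6 t=14 v=3: → [14,21),[13,20),[12,19),[11,18),[10,17),[9,16),[8,15); WM=4
i=7 t=14 v=8: → [14,21),[13,20),[12,19),[11,18),[10,17),[9,16),[8,15); WM=12; [0,7) fires=21 [1,8) fires=12 [2,9) fires=20 [3,10) fires=14 [4,11) fires=10 [5,12) fires=12
i=8 t=17 v=1: → [17,24),[16,23),[15,22),[14,21),[13,20),[12,19),[11,18); WM=12
i=9 t=12 v=7: → [12,19),[11,18),[10,17),[9,16),[8,15),[7,14),[6,13); WM=12
i=10 t=17 v=9: → [17,24),[16,23),[15,22),[14,21),[13,20),[12,19),[11,18); WM=12
i=11 t=18 v=1: → [18,25),[17,24),[16,23),[15,22),[14,21),[13,20),[12,19); WM=16; [6,13) fires=19 [7,14) fires=17 [8,15) fires=28 [9,16) fires=20
i=12 t=18 v=3: → [18,25),[17,24),[16,23),[15,22),[14,21),[13,20),[12,19); WM=16
i=13 t=18 v=5: → [18,25),[17,24),[16,23),[15,22),[14,21),[13,20),[12,19); WM=16
i=14 t=15 v=3: → [15,22),[14,21),[13,20),[12,19),[11,18),[10,17),[9,16); WM=16
i=15 t=15 v=1: → [15,22),[14,21),[13,20),[12,19),[11,18),[10,17),[9,16); WM=16
i=16 t=20 v=1: → [20,27),[19,26),[18,25),[17,24),[16,23),[15,22),[14,21); WM=16
i=17 t=27 v=3: → [27,34),[26,33),[25,32),[24,31),[23,30),[22,29),[21,28); WM=16
i=18 t=34 v=6: → [34,41),[33,40),[32,39),[31,38),[30,37),[29,36),[28,35); WM=16
i=19 t=18 v=6: → [18,25),[17,24),[16,23),[15,22),[14,21),[13,20),[12,19); WM=32; [10,17) fires=24 [11,18) fires=34 [12,19) fires=47 [13,20) fires=40 [14,21) fires=41 [15,22) fires=30 [16,23) fires=26 [17,24) fires=26 [18,25) fires=16 [19,26) fires=1 [20,27) fires=1 [21,28) fires=3 [22,29) fires=3 [23,30) fires=3 [24,31) fires=3 [25,32) fires=3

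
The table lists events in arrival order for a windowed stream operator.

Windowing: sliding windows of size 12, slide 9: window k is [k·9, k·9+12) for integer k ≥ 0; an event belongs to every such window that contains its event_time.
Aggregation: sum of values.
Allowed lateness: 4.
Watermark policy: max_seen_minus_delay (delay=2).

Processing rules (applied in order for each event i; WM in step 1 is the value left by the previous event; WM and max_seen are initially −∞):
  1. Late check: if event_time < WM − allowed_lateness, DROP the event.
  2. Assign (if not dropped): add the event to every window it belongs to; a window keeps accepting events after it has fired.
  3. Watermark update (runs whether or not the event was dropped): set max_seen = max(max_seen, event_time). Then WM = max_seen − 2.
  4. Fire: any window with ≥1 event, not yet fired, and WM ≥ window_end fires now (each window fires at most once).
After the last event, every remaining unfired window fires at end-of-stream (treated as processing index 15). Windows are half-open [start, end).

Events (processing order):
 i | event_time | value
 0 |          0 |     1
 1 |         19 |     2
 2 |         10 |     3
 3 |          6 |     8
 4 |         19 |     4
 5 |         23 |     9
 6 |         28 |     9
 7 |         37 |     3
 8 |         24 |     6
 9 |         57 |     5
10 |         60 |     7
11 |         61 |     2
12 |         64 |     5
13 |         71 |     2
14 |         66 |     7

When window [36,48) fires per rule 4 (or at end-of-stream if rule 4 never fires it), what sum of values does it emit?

i=0 t=0 v=1: → [0,12); WM=-2
i=1 t=19 v=2: → [18,30),[9,21); WM=17; [0,12) fires=1
i=2 t=10 v=3: DROP (t<17-4); WM=17
i=3 t=6 v=8: DROP (t<17-4); WM=17
i=4 t=19 v=4: → [18,30),[9,21); WM=17
i=5 t=23 v=9: → [18,30); WM=21; [9,21) fires=6
i=6 t=28 v=9: → [27,39),[18,30); WM=26
i=7 t=37 v=3: → [36,48),[27,39); WM=35; [18,30) fires=24
i=8 t=24 v=6: DROP (t<35-4); WM=35
i=9 t=57 v=5: → [54,66); WM=55; [27,39) fires=12 [36,48) fires=3
i=10 t=60 v=7: → [54,66); WM=58
i=11 t=61 v=2: → [54,66); WM=59
i=12 t=64 v=5: → [63,75),[54,66); WM=62
i=13 t=71 v=2: → [63,75); WM=69; [54,66) fires=19
i=14 t=66 v=7: → [63,75); WM=69

3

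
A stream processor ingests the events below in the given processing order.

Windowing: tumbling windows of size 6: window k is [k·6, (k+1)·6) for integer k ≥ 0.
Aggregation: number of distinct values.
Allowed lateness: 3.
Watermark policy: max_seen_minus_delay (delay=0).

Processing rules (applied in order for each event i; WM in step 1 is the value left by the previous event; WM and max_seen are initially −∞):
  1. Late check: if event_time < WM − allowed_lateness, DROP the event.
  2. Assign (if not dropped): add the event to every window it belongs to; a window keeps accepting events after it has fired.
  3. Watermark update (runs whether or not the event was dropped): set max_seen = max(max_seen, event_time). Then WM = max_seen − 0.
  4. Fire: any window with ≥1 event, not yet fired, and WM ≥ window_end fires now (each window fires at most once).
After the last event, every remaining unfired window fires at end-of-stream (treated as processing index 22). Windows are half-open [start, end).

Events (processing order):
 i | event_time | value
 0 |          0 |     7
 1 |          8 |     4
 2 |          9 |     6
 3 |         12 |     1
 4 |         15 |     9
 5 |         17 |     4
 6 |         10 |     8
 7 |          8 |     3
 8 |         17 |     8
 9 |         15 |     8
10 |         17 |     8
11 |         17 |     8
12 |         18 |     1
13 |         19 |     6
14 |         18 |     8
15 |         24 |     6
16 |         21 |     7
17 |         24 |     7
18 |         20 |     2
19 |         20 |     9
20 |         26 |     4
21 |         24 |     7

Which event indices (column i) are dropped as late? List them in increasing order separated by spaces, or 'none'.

i=0 t=0 v=7: → [0,6); WM=0
i=1 t=8 v=4: → [6,12); WM=8; [0,6) fires=1
i=2 t=9 v=6: → [6,12); WM=9
i=3 t=12 v=1: → [12,18); WM=12; [6,12) fires=2
i=4 t=15 v=9: → [12,18); WM=15
i=5 t=17 v=4: → [12,18); WM=17
i=6 t=10 v=8: DROP (t<17-3); WM=17
i=7 t=8 v=3: DROP (t<17-3); WM=17
i=8 t=17 v=8: → [12,18); WM=17
i=9 t=15 v=8: → [12,18); WM=17
i=10 t=17 v=8: → [12,18); WM=17
i=11 t=17 v=8: → [12,18); WM=17
i=12 t=18 v=1: → [18,24); WM=18; [12,18) fires=4
i=13 t=19 v=6: → [18,24); WM=19
i=14 t=18 v=8: → [18,24); WM=19
i=15 t=24 v=6: → [24,30); WM=24; [18,24) fires=3
i=16 t=21 v=7: → [18,24); WM=24
i=17 t=24 v=7: → [24,30); WM=24
i=18 t=20 v=2: DROP (t<24-3); WM=24
i=19 t=20 v=9: DROP (t<24-3); WM=24
i=20 t=26 v=4: → [24,30); WM=26
i=21 t=24 v=7: → [24,30); WM=26

6 7 18 19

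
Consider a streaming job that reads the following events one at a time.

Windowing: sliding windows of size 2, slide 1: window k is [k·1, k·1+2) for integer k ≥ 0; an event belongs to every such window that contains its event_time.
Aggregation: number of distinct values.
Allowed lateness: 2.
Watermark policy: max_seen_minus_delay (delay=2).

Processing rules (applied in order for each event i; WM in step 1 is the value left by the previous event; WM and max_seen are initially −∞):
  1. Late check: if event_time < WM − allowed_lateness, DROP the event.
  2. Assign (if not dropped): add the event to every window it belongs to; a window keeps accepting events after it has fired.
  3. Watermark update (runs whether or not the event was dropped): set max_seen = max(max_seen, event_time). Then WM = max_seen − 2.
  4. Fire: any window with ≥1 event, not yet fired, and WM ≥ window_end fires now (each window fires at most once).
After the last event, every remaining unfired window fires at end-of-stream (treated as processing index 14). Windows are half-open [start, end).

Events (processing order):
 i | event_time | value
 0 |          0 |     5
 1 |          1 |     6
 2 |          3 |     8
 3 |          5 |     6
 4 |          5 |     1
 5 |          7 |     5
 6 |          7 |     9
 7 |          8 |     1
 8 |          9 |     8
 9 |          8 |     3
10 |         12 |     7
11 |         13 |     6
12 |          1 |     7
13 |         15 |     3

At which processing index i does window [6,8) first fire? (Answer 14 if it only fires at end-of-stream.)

i=0 t=0 v=5: → [0,2); WM=-2
i=1 t=1 v=6: → [1,3),[0,2); WM=-1
i=2 t=3 v=8: → [3,5),[2,4); WM=1
i=3 t=5 v=6: → [5,7),[4,6); WM=3; [0,2) fires=2 [1,3) fires=1
i=4 t=5 v=1: → [5,7),[4,6); WM=3
i=5 t=7 v=5: → [7,9),[6,8); WM=5; [2,4) fires=1 [3,5) fires=1
i=6 t=7 v=9: → [7,9),[6,8); WM=5
i=7 t=8 v=1: → [8,10),[7,9); WM=6; [4,6) fires=2
i=8 t=9 v=8: → [9,11),[8,10); WM=7; [5,7) fires=2
i=9 t=8 v=3: → [8,10),[7,9); WM=7
i=10 t=12 v=7: → [12,14),[11,13); WM=10; [6,8) fires=2 [7,9) fires=4 [8,10) fires=3
i=11 t=13 v=6: → [13,15),[12,14); WM=11; [9,11) fires=1
i=12 t=1 v=7: DROP (t<11-2); WM=11
i=13 t=15 v=3: → [15,17),[14,16); WM=13; [11,13) fires=1

10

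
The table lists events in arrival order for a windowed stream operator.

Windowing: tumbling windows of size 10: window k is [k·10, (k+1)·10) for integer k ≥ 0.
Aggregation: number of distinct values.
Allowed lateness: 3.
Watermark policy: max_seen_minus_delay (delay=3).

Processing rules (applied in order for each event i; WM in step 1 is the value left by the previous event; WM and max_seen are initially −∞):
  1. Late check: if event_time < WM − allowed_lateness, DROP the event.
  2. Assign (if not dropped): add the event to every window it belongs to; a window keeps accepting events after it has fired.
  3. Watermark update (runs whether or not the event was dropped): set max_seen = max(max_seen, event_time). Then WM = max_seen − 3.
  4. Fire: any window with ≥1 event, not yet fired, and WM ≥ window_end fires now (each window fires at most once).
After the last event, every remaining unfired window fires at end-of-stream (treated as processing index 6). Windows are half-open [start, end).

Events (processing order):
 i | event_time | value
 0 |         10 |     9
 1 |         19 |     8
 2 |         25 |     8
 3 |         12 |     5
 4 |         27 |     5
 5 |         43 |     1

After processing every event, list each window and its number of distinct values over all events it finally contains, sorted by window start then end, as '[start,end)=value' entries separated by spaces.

[10,20)=2 [20,30)=2 [40,50)=1

i=0 t=10 v=9: → [10,20); WM=7
i=1 t=19 v=8: → [10,20); WM=16
i=2 t=25 v=8: → [20,30); WM=22; [10,20) fires=2
i=3 t=12 v=5: DROP (t<22-3); WM=22
i=4 t=27 v=5: → [20,30); WM=24
i=5 t=43 v=1: → [40,50); WM=40; [20,30) fires=2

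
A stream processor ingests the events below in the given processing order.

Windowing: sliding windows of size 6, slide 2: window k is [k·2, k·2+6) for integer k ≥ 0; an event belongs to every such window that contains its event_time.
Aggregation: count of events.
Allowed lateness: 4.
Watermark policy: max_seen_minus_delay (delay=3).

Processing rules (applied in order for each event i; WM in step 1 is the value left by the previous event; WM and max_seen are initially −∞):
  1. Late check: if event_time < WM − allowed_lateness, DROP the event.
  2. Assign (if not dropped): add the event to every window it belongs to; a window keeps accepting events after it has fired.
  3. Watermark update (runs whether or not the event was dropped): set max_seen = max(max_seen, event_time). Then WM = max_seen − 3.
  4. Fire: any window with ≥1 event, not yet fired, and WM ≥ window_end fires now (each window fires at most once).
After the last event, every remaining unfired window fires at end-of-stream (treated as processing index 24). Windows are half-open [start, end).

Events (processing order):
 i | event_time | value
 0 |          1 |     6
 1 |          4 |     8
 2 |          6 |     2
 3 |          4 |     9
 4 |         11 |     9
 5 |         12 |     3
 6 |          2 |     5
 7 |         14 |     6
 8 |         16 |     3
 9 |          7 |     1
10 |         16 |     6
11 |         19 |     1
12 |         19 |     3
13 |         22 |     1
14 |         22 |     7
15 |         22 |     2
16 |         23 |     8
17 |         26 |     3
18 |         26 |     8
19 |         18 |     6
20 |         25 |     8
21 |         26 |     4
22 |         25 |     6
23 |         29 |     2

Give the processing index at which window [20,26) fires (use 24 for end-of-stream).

i=0 t=1 v=6: → [0,6); WM=-2
i=1 t=4 v=8: → [4,10),[2,8),[0,6); WM=1
i=2 t=6 v=2: → [6,12),[4,10),[2,8); WM=3
i=3 t=4 v=9: → [4,10),[2,8),[0,6); WM=3
i=4 t=11 v=9: → [10,16),[8,14),[6,12); WM=8; [0,6) fires=3 [2,8) fires=3
i=5 t=12 v=3: → [12,18),[10,16),[8,14); WM=9
i=6 t=2 v=5: DROP (t<9-4); WM=9
i=7 t=14 v=6: → [14,20),[12,18),[10,16); WM=11; [4,10) fires=3
i=8 t=16 v=3: → [16,22),[14,20),[12,18); WM=13; [6,12) fires=2
i=9 t=7 v=1: DROP (t<13-4); WM=13
i=10 t=16 v=6: → [16,22),[14,20),[12,18); WM=13
i=11 t=19 v=1: → [18,24),[16,22),[14,20); WM=16; [8,14) fires=2 [10,16) fires=3
i=12 t=19 v=3: → [18,24),[16,22),[14,20); WM=16
i=13 t=22 v=1: → [22,28),[20,26),[18,24); WM=19; [12,18) fires=4
i=14 t=22 v=7: → [22,28),[20,26),[18,24); WM=19
i=15 t=22 v=2: → [22,28),[20,26),[18,24); WM=19
i=16 t=23 v=8: → [22,28),[20,26),[18,24); WM=20; [14,20) fires=5
i=17 t=26 v=3: → [26,32),[24,30),[22,28); WM=23; [16,22) fires=4
i=18 t=26 v=8: → [26,32),[24,30),[22,28); WM=23
i=19 t=18 v=6: DROP (t<23-4); WM=23
i=20 t=25 v=8: → [24,30),[22,28),[20,26); WM=23
i=21 t=26 v=4: → [26,32),[24,30),[22,28); WM=23
i=22 t=25 v=6: → [24,30),[22,28),[20,26); WM=23
i=23 t=29 v=2: → [28,34),[26,32),[24,30); WM=26; [18,24) fires=6 [20,26) fires=6

23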